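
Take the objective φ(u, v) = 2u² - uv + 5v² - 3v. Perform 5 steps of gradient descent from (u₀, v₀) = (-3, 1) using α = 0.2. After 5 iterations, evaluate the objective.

9.213760512

∇φ = (4u - v, -u + 10v - 3)
Step 1: at (-3, 1), ∇φ = (-13, 10) → (-3, 1) − 0.2·(-13, 10) = (-0.4, -1)
Step 2: at (-0.4, -1), ∇φ = (-0.6, -12.6) → (-0.4, -1) − 0.2·(-0.6, -12.6) = (-0.28, 1.52)
Step 3: at (-0.28, 1.52), ∇φ = (-2.64, 12.48) → (-0.28, 1.52) − 0.2·(-2.64, 12.48) = (0.248, -0.976)
Step 4: at (0.248, -0.976), ∇φ = (1.968, -13.008) → (0.248, -0.976) − 0.2·(1.968, -13.008) = (-0.1456, 1.6256)
Step 5: at (-0.1456, 1.6256), ∇φ = (-2.208, 13.4016) → (-0.1456, 1.6256) − 0.2·(-2.208, 13.4016) = (0.296, -1.05472)
φ(0.296, -1.05472) = 9.213760512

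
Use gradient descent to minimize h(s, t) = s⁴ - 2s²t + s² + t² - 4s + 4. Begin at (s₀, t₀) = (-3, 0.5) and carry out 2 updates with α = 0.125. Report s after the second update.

∇h = (4s³ - 4st + 2s - 4, -2s² + 2t)
Step 1: at (-3, 0.5), ∇h = (-112, -17) → (-3, 0.5) − 0.125·(-112, -17) = (11, 2.625)
Step 2: at (11, 2.625), ∇h = (5226.5, -236.75) → (11, 2.625) − 0.125·(5226.5, -236.75) = (-642.3125, 32.21875)
s = -642.3125

-642.3125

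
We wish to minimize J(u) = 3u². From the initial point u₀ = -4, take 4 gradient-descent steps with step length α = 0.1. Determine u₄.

-0.1024

J′(u) = 6u
Step 1: J′(-4) = -24; u₁ = -4 − 0.1·(-24) = -1.6
Step 2: J′(-1.6) = -9.6; u₂ = -1.6 − 0.1·(-9.6) = -0.64
Step 3: J′(-0.64) = -3.84; u₃ = -0.64 − 0.1·(-3.84) = -0.256
Step 4: J′(-0.256) = -1.536; u₄ = -0.256 − 0.1·(-1.536) = -0.1024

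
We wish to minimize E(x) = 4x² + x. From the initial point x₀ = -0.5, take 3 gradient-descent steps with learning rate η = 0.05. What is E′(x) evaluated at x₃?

E′(x) = 8x + 1
x₁ = -0.5 − 0.05·(-3) = -0.35
x₂ = -0.35 − 0.05·(-1.8) = -0.26
x₃ = -0.26 − 0.05·(-1.08) = -0.206
E′(x) at (-0.206) = -0.648

-0.648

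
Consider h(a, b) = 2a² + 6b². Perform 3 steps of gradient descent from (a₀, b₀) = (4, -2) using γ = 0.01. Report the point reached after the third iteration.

(3.538944, -1.362944)

∇h = (4a, 12b)
Step 1: at (4, -2), ∇h = (16, -24) → (4, -2) − 0.01·(16, -24) = (3.84, -1.76)
Step 2: at (3.84, -1.76), ∇h = (15.36, -21.12) → (3.84, -1.76) − 0.01·(15.36, -21.12) = (3.6864, -1.5488)
Step 3: at (3.6864, -1.5488), ∇h = (14.7456, -18.5856) → (3.6864, -1.5488) − 0.01·(14.7456, -18.5856) = (3.538944, -1.362944)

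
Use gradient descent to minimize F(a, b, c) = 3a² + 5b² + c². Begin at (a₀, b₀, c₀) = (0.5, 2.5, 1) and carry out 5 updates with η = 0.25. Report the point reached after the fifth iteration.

∇F = (6a, 10b, 2c)
(a₁, b₁, c₁) = (0.5, 2.5, 1) − 0.25·(3, 25, 2) = (-0.25, -3.75, 0.5)
(a₂, b₂, c₂) = (-0.25, -3.75, 0.5) − 0.25·(-1.5, -37.5, 1) = (0.125, 5.625, 0.25)
(a₃, b₃, c₃) = (0.125, 5.625, 0.25) − 0.25·(0.75, 56.25, 0.5) = (-0.0625, -8.4375, 0.125)
(a₄, b₄, c₄) = (-0.0625, -8.4375, 0.125) − 0.25·(-0.375, -84.375, 0.25) = (0.03125, 12.65625, 0.0625)
(a₅, b₅, c₅) = (0.03125, 12.65625, 0.0625) − 0.25·(0.1875, 126.5625, 0.125) = (-0.015625, -18.984375, 0.03125)

(-0.015625, -18.984375, 0.03125)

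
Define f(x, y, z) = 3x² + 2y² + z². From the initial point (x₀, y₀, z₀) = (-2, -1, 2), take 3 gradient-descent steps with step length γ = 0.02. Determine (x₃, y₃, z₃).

(-1.362944, -0.778688, 1.769472)

∇f = (6x, 4y, 2z)
(x₁, y₁, z₁) = (-2, -1, 2) − 0.02·(-12, -4, 4) = (-1.76, -0.92, 1.92)
(x₂, y₂, z₂) = (-1.76, -0.92, 1.92) − 0.02·(-10.56, -3.68, 3.84) = (-1.5488, -0.8464, 1.8432)
(x₃, y₃, z₃) = (-1.5488, -0.8464, 1.8432) − 0.02·(-9.2928, -3.3856, 3.6864) = (-1.362944, -0.778688, 1.769472)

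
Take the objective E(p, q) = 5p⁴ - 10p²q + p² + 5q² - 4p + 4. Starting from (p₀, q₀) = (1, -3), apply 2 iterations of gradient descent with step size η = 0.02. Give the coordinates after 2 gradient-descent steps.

∇E = (20p³ - 20pq + 2p - 4, -10p² + 10q)
Step 1: at (1, -3), ∇E = (78, -40) → (1, -3) − 0.02·(78, -40) = (-0.56, -2.2)
Step 2: at (-0.56, -2.2), ∇E = (-33.27232, -25.136) → (-0.56, -2.2) − 0.02·(-33.27232, -25.136) = (0.1054464, -1.69728)

(0.1054464, -1.69728)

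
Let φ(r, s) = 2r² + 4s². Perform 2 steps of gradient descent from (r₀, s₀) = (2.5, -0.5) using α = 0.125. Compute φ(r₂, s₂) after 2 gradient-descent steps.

∇φ = (4r, 8s)
(r₁, s₁) = (2.5, -0.5) − 0.125·(10, -4) = (1.25, 0)
(r₂, s₂) = (1.25, 0) − 0.125·(5, 0) = (0.625, 0)
φ(0.625, 0) = 0.78125

0.78125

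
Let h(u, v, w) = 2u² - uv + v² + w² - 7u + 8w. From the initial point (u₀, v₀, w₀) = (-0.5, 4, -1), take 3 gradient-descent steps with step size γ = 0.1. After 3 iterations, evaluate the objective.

∇h = (4u - v - 7, -u + 2v, 2w + 8)
Step 1: at (-0.5, 4, -1), ∇h = (-13, 8.5, 6) → (-0.5, 4, -1) − 0.1·(-13, 8.5, 6) = (0.8, 3.15, -1.6)
Step 2: at (0.8, 3.15, -1.6), ∇h = (-6.95, 5.5, 4.8) → (0.8, 3.15, -1.6) − 0.1·(-6.95, 5.5, 4.8) = (1.495, 2.6, -2.08)
Step 3: at (1.495, 2.6, -2.08), ∇h = (-3.62, 3.705, 3.84) → (1.495, 2.6, -2.08) − 0.1·(-3.62, 3.705, 3.84) = (1.857, 2.2295, -2.464)
h(1.857, 2.2295, -2.464) = -18.91231725

-18.91231725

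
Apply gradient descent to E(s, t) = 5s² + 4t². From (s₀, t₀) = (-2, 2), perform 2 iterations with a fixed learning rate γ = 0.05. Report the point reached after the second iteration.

∇E = (10s, 8t)
(s₁, t₁) = (-2, 2) − 0.05·(-20, 16) = (-1, 1.2)
(s₂, t₂) = (-1, 1.2) − 0.05·(-10, 9.6) = (-0.5, 0.72)

(-0.5, 0.72)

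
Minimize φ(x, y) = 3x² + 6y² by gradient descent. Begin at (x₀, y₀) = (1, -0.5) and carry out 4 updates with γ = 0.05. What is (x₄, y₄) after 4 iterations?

(0.2401, -0.0128)

∇φ = (6x, 12y)
(x₁, y₁) = (1, -0.5) − 0.05·(6, -6) = (0.7, -0.2)
(x₂, y₂) = (0.7, -0.2) − 0.05·(4.2, -2.4) = (0.49, -0.08)
(x₃, y₃) = (0.49, -0.08) − 0.05·(2.94, -0.96) = (0.343, -0.032)
(x₄, y₄) = (0.343, -0.032) − 0.05·(2.058, -0.384) = (0.2401, -0.0128)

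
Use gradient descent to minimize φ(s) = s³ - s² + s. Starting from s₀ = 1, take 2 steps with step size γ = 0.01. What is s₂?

φ′(s) = 3s² - 2s + 1
Step 1: φ′(1) = 2; s₁ = 1 − 0.01·2 = 0.98
Step 2: φ′(0.98) = 1.9212; s₂ = 0.98 − 0.01·1.9212 = 0.960788

0.960788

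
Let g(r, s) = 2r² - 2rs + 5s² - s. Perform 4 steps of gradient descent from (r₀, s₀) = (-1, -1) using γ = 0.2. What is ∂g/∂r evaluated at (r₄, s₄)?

3.632

∇g = (4r - 2s, -2r + 10s - 1)
(r₁, s₁) = (-1, -1) − 0.2·(-2, -9) = (-0.6, 0.8)
(r₂, s₂) = (-0.6, 0.8) − 0.2·(-4, 8.2) = (0.2, -0.84)
(r₃, s₃) = (0.2, -0.84) − 0.2·(2.48, -9.8) = (-0.296, 1.12)
(r₄, s₄) = (-0.296, 1.12) − 0.2·(-3.424, 10.792) = (0.3888, -1.0384)
∂g/∂r at (0.3888, -1.0384) = 3.632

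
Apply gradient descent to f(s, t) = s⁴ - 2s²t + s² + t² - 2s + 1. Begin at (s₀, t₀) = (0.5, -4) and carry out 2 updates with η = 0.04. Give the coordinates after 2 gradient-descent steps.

(0.1456, -3.364)

∇f = (4s³ - 4st + 2s - 2, -2s² + 2t)
Step 1: at (0.5, -4), ∇f = (7.5, -8.5) → (0.5, -4) − 0.04·(7.5, -8.5) = (0.2, -3.66)
Step 2: at (0.2, -3.66), ∇f = (1.36, -7.4) → (0.2, -3.66) − 0.04·(1.36, -7.4) = (0.1456, -3.364)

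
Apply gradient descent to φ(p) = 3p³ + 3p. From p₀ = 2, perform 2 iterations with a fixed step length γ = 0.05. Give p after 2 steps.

φ′(p) = 9p² + 3
Step 1: φ′(2) = 39; p₁ = 2 − 0.05·39 = 0.05
Step 2: φ′(0.05) = 3.0225; p₂ = 0.05 − 0.05·3.0225 = -0.101125

-0.101125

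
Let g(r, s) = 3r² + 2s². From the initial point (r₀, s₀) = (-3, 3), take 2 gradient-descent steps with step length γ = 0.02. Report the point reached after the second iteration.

(-2.3232, 2.5392)

∇g = (6r, 4s)
Step 1: at (-3, 3), ∇g = (-18, 12) → (-3, 3) − 0.02·(-18, 12) = (-2.64, 2.76)
Step 2: at (-2.64, 2.76), ∇g = (-15.84, 11.04) → (-2.64, 2.76) − 0.02·(-15.84, 11.04) = (-2.3232, 2.5392)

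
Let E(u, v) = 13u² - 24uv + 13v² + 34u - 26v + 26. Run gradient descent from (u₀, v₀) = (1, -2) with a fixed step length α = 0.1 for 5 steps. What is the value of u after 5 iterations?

∇E = (26u - 24v + 34, -24u + 26v - 26)
(u₁, v₁) = (1, -2) − 0.1·(108, -102) = (-9.8, 8.2)
(u₂, v₂) = (-9.8, 8.2) − 0.1·(-417.6, 422.4) = (31.96, -34.04)
(u₃, v₃) = (31.96, -34.04) − 0.1·(1681.92, -1678.08) = (-136.232, 133.768)
(u₄, v₄) = (-136.232, 133.768) − 0.1·(-6718.464, 6721.536) = (535.6144, -538.3856)
(u₅, v₅) = (535.6144, -538.3856) − 0.1·(26881.2288, -26878.7712) = (-2152.50848, 2149.49152)
u = -2152.50848

-2152.50848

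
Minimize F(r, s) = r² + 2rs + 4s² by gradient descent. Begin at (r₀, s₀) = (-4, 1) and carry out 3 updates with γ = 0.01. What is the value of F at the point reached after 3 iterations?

10.971266260224

∇F = (2r + 2s, 2r + 8s)
(r₁, s₁) = (-4, 1) − 0.01·(-6, 0) = (-3.94, 1)
(r₂, s₂) = (-3.94, 1) − 0.01·(-5.88, 0.12) = (-3.8812, 0.9988)
(r₃, s₃) = (-3.8812, 0.9988) − 0.01·(-5.7648, 0.228) = (-3.823552, 0.99652)
F(-3.823552, 0.99652) = 10.971266260224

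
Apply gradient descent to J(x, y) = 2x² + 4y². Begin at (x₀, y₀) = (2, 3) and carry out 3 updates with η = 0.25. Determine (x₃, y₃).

(0, -3)

∇J = (4x, 8y)
Step 1: at (2, 3), ∇J = (8, 24) → (2, 3) − 0.25·(8, 24) = (0, -3)
Step 2: at (0, -3), ∇J = (0, -24) → (0, -3) − 0.25·(0, -24) = (0, 3)
Step 3: at (0, 3), ∇J = (0, 24) → (0, 3) − 0.25·(0, 24) = (0, -3)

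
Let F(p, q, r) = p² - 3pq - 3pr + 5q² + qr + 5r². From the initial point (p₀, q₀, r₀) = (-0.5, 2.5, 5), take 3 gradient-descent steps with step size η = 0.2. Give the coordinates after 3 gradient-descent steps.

(7.992, -11.24, -12.52)

∇F = (2p - 3q - 3r, -3p + 10q + r, -3p + q + 10r)
(p₁, q₁, r₁) = (-0.5, 2.5, 5) − 0.2·(-23.5, 31.5, 54) = (4.2, -3.8, -5.8)
(p₂, q₂, r₂) = (4.2, -3.8, -5.8) − 0.2·(37.2, -56.4, -74.4) = (-3.24, 7.48, 9.08)
(p₃, q₃, r₃) = (-3.24, 7.48, 9.08) − 0.2·(-56.16, 93.6, 108) = (7.992, -11.24, -12.52)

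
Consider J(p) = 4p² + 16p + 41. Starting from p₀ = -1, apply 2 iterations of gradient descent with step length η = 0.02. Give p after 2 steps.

J′(p) = 8p + 16
p₁ = -1 − 0.02·8 = -1.16
p₂ = -1.16 − 0.02·6.72 = -1.2944

-1.2944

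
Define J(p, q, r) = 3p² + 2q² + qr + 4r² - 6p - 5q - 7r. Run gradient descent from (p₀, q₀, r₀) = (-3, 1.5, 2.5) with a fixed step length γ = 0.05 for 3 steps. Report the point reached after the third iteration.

(-0.372, 1.1595625, 1.0981875)

∇J = (6p - 6, 4q + r - 5, q + 8r - 7)
Step 1: at (-3, 1.5, 2.5), ∇J = (-24, 3.5, 14.5) → (-3, 1.5, 2.5) − 0.05·(-24, 3.5, 14.5) = (-1.8, 1.325, 1.775)
Step 2: at (-1.8, 1.325, 1.775), ∇J = (-16.8, 2.075, 8.525) → (-1.8, 1.325, 1.775) − 0.05·(-16.8, 2.075, 8.525) = (-0.96, 1.22125, 1.34875)
Step 3: at (-0.96, 1.22125, 1.34875), ∇J = (-11.76, 1.23375, 5.01125) → (-0.96, 1.22125, 1.34875) − 0.05·(-11.76, 1.23375, 5.01125) = (-0.372, 1.1595625, 1.0981875)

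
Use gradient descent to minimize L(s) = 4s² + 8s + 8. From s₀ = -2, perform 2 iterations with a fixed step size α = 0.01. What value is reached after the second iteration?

-1.8464

L′(s) = 8s + 8
s₁ = -2 − 0.01·(-8) = -1.92
s₂ = -1.92 − 0.01·(-7.36) = -1.8464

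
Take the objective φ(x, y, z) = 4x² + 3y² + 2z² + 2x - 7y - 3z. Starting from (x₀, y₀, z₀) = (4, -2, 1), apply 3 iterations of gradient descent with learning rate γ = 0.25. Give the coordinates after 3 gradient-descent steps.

∇φ = (8x + 2, 6y - 7, 4z - 3)
Step 1: at (4, -2, 1), ∇φ = (34, -19, 1) → (4, -2, 1) − 0.25·(34, -19, 1) = (-4.5, 2.75, 0.75)
Step 2: at (-4.5, 2.75, 0.75), ∇φ = (-34, 9.5, 0) → (-4.5, 2.75, 0.75) − 0.25·(-34, 9.5, 0) = (4, 0.375, 0.75)
Step 3: at (4, 0.375, 0.75), ∇φ = (34, -4.75, 0) → (4, 0.375, 0.75) − 0.25·(34, -4.75, 0) = (-4.5, 1.5625, 0.75)

(-4.5, 1.5625, 0.75)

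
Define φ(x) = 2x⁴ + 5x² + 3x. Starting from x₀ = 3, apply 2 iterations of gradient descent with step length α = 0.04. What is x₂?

φ′(x) = 8x³ + 10x + 3
Step 1: φ′(3) = 249; x₁ = 3 − 0.04·249 = -6.96
Step 2: φ′(-6.96) = -2763.828288; x₂ = -6.96 − 0.04·(-2763.828288) = 103.59313152

103.59313152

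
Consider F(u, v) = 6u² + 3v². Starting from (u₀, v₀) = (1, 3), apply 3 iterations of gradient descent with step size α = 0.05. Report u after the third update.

0.064

∇F = (12u, 6v)
(u₁, v₁) = (1, 3) − 0.05·(12, 18) = (0.4, 2.1)
(u₂, v₂) = (0.4, 2.1) − 0.05·(4.8, 12.6) = (0.16, 1.47)
(u₃, v₃) = (0.16, 1.47) − 0.05·(1.92, 8.82) = (0.064, 1.029)
u = 0.064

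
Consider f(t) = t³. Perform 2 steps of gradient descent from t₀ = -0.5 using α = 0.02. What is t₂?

f′(t) = 3t²
t₁ = -0.5 − 0.02·0.75 = -0.515
t₂ = -0.515 − 0.02·0.795675 = -0.5309135

-0.5309135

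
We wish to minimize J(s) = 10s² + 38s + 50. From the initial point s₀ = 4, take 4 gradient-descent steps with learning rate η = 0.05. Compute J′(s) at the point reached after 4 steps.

J′(s) = 20s + 38
Step 1: J′(4) = 118; s₁ = 4 − 0.05·118 = -1.9
Step 2: J′(-1.9) = 0; s₂ = -1.9 − 0.05·0 = -1.9
Step 3: J′(-1.9) = 0; s₃ = -1.9 − 0.05·0 = -1.9
Step 4: J′(-1.9) = 0; s₄ = -1.9 − 0.05·0 = -1.9
J′(s) at (-1.9) = 0

0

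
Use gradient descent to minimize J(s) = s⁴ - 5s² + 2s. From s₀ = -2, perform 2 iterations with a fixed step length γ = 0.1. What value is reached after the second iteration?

J′(s) = 4s³ - 10s + 2
s₁ = -2 − 0.1·(-10) = -1
s₂ = -1 − 0.1·8 = -1.8

-1.8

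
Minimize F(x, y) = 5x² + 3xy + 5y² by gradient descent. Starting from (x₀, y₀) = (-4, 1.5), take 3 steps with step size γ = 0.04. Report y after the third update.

∇F = (10x + 3y, 3x + 10y)
(x₁, y₁) = (-4, 1.5) − 0.04·(-35.5, 3) = (-2.58, 1.38)
(x₂, y₂) = (-2.58, 1.38) − 0.04·(-21.66, 6.06) = (-1.7136, 1.1376)
(x₃, y₃) = (-1.7136, 1.1376) − 0.04·(-13.7232, 6.2352) = (-1.164672, 0.888192)
y = 0.888192

0.888192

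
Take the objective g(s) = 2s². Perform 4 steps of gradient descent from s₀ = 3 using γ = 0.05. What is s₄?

1.2288

g′(s) = 4s
s₁ = 3 − 0.05·12 = 2.4
s₂ = 2.4 − 0.05·9.6 = 1.92
s₃ = 1.92 − 0.05·7.68 = 1.536
s₄ = 1.536 − 0.05·6.144 = 1.2288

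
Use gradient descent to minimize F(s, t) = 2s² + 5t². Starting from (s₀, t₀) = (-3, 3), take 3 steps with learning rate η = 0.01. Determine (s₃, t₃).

∇F = (4s, 10t)
Step 1: at (-3, 3), ∇F = (-12, 30) → (-3, 3) − 0.01·(-12, 30) = (-2.88, 2.7)
Step 2: at (-2.88, 2.7), ∇F = (-11.52, 27) → (-2.88, 2.7) − 0.01·(-11.52, 27) = (-2.7648, 2.43)
Step 3: at (-2.7648, 2.43), ∇F = (-11.0592, 24.3) → (-2.7648, 2.43) − 0.01·(-11.0592, 24.3) = (-2.654208, 2.187)

(-2.654208, 2.187)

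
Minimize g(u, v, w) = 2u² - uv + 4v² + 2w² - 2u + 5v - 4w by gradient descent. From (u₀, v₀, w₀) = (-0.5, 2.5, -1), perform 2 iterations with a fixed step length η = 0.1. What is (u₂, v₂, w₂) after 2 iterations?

(0.285, -0.495, 0.28)

∇g = (4u - v - 2, -u + 8v + 5, 4w - 4)
Step 1: at (-0.5, 2.5, -1), ∇g = (-6.5, 25.5, -8) → (-0.5, 2.5, -1) − 0.1·(-6.5, 25.5, -8) = (0.15, -0.05, -0.2)
Step 2: at (0.15, -0.05, -0.2), ∇g = (-1.35, 4.45, -4.8) → (0.15, -0.05, -0.2) − 0.1·(-1.35, 4.45, -4.8) = (0.285, -0.495, 0.28)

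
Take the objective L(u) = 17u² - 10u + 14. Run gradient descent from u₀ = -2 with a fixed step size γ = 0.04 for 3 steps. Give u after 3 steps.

L′(u) = 34u - 10
u₁ = -2 − 0.04·(-78) = 1.12
u₂ = 1.12 − 0.04·28.08 = -0.0032
u₃ = -0.0032 − 0.04·(-10.1088) = 0.401152

0.401152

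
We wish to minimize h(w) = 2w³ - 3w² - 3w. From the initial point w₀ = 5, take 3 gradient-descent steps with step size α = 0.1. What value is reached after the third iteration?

-896.6591896

h′(w) = 6w² - 6w - 3
w₁ = 5 − 0.1·117 = -6.7
w₂ = -6.7 − 0.1·306.54 = -37.354
w₃ = -37.354 − 0.1·8593.051896 = -896.6591896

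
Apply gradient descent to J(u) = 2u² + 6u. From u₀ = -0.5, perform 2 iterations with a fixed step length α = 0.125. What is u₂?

J′(u) = 4u + 6
u₁ = -0.5 − 0.125·4 = -1
u₂ = -1 − 0.125·2 = -1.25

-1.25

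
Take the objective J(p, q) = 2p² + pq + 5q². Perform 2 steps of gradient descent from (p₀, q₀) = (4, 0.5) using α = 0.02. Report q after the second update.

0.1826

∇J = (4p + q, p + 10q)
(p₁, q₁) = (4, 0.5) − 0.02·(16.5, 9) = (3.67, 0.32)
(p₂, q₂) = (3.67, 0.32) − 0.02·(15, 6.87) = (3.37, 0.1826)
q = 0.1826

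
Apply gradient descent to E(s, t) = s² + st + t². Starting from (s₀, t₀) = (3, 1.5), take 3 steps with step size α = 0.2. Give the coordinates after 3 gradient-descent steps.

(0.528, -0.24)

∇E = (2s + t, s + 2t)
(s₁, t₁) = (3, 1.5) − 0.2·(7.5, 6) = (1.5, 0.3)
(s₂, t₂) = (1.5, 0.3) − 0.2·(3.3, 2.1) = (0.84, -0.12)
(s₃, t₃) = (0.84, -0.12) − 0.2·(1.56, 0.6) = (0.528, -0.24)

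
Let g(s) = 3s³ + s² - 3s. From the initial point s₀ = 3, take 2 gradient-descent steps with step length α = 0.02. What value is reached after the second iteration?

1.013568

g′(s) = 9s² + 2s - 3
Step 1: g′(3) = 84; s₁ = 3 − 0.02·84 = 1.32
Step 2: g′(1.32) = 15.3216; s₂ = 1.32 − 0.02·15.3216 = 1.013568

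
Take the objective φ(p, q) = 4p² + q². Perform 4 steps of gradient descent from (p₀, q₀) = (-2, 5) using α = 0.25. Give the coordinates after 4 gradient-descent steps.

(-2, 0.3125)

∇φ = (8p, 2q)
Step 1: at (-2, 5), ∇φ = (-16, 10) → (-2, 5) − 0.25·(-16, 10) = (2, 2.5)
Step 2: at (2, 2.5), ∇φ = (16, 5) → (2, 2.5) − 0.25·(16, 5) = (-2, 1.25)
Step 3: at (-2, 1.25), ∇φ = (-16, 2.5) → (-2, 1.25) − 0.25·(-16, 2.5) = (2, 0.625)
Step 4: at (2, 0.625), ∇φ = (16, 1.25) → (2, 0.625) − 0.25·(16, 1.25) = (-2, 0.3125)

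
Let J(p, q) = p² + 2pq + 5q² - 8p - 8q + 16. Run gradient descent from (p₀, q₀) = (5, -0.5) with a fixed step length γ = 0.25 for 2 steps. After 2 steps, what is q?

-0.75

∇J = (2p + 2q - 8, 2p + 10q - 8)
(p₁, q₁) = (5, -0.5) − 0.25·(1, -3) = (4.75, 0.25)
(p₂, q₂) = (4.75, 0.25) − 0.25·(2, 4) = (4.25, -0.75)
q = -0.75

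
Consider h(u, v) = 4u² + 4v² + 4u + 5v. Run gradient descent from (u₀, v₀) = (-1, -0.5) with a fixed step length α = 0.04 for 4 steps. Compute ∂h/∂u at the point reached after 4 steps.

-0.85525504

∇h = (8u + 4, 8v + 5)
(u₁, v₁) = (-1, -0.5) − 0.04·(-4, 1) = (-0.84, -0.54)
(u₂, v₂) = (-0.84, -0.54) − 0.04·(-2.72, 0.68) = (-0.7312, -0.5672)
(u₃, v₃) = (-0.7312, -0.5672) − 0.04·(-1.8496, 0.4624) = (-0.657216, -0.585696)
(u₄, v₄) = (-0.657216, -0.585696) − 0.04·(-1.257728, 0.314432) = (-0.60690688, -0.59827328)
∂h/∂u at (-0.60690688, -0.59827328) = -0.85525504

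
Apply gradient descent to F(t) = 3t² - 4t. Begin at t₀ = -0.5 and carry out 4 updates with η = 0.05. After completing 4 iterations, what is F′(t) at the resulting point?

F′(t) = 6t - 4
Step 1: F′(-0.5) = -7; t₁ = -0.5 − 0.05·(-7) = -0.15
Step 2: F′(-0.15) = -4.9; t₂ = -0.15 − 0.05·(-4.9) = 0.095
Step 3: F′(0.095) = -3.43; t₃ = 0.095 − 0.05·(-3.43) = 0.2665
Step 4: F′(0.2665) = -2.401; t₄ = 0.2665 − 0.05·(-2.401) = 0.38655
F′(t) at (0.38655) = -1.6807

-1.6807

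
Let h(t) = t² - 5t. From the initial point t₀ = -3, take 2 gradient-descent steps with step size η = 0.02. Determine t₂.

h′(t) = 2t - 5
t₁ = -3 − 0.02·(-11) = -2.78
t₂ = -2.78 − 0.02·(-10.56) = -2.5688

-2.5688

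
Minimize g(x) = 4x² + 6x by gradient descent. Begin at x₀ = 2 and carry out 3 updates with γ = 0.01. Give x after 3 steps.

1.391392

g′(x) = 8x + 6
Step 1: g′(2) = 22; x₁ = 2 − 0.01·22 = 1.78
Step 2: g′(1.78) = 20.24; x₂ = 1.78 − 0.01·20.24 = 1.5776
Step 3: g′(1.5776) = 18.6208; x₃ = 1.5776 − 0.01·18.6208 = 1.391392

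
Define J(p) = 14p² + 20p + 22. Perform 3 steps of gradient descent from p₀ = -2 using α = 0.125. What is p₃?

19.375

J′(p) = 28p + 20
Step 1: J′(-2) = -36; p₁ = -2 − 0.125·(-36) = 2.5
Step 2: J′(2.5) = 90; p₂ = 2.5 − 0.125·90 = -8.75
Step 3: J′(-8.75) = -225; p₃ = -8.75 − 0.125·(-225) = 19.375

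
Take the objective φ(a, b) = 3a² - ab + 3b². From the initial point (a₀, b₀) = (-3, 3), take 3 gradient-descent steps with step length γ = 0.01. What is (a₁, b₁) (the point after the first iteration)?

(-2.79, 2.79)

∇φ = (6a - b, -a + 6b)
Step 1: at (-3, 3), ∇φ = (-21, 21) → (-3, 3) − 0.01·(-21, 21) = (-2.79, 2.79)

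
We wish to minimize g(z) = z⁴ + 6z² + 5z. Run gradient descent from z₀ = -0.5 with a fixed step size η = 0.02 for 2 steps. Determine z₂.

g′(z) = 4z³ + 12z + 5
Step 1: g′(-0.5) = -1.5; z₁ = -0.5 − 0.02·(-1.5) = -0.47
Step 2: g′(-0.47) = -1.055292; z₂ = -0.47 − 0.02·(-1.055292) = -0.44889416

-0.44889416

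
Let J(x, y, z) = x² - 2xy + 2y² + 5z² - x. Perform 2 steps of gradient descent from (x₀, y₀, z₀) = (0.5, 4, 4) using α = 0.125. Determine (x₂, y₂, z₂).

∇J = (2x - 2y - 1, -2x + 4y, 10z)
Step 1: at (0.5, 4, 4), ∇J = (-8, 15, 40) → (0.5, 4, 4) − 0.125·(-8, 15, 40) = (1.5, 2.125, -1)
Step 2: at (1.5, 2.125, -1), ∇J = (-2.25, 5.5, -10) → (1.5, 2.125, -1) − 0.125·(-2.25, 5.5, -10) = (1.78125, 1.4375, 0.25)

(1.78125, 1.4375, 0.25)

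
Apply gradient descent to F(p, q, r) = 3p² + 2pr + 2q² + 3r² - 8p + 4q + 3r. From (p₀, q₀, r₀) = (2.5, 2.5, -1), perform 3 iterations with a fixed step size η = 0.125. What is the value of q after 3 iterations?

-0.5625

∇F = (6p + 2r - 8, 4q + 4, 2p + 6r + 3)
(p₁, q₁, r₁) = (2.5, 2.5, -1) − 0.125·(5, 14, 2) = (1.875, 0.75, -1.25)
(p₂, q₂, r₂) = (1.875, 0.75, -1.25) − 0.125·(0.75, 7, -0.75) = (1.78125, -0.125, -1.15625)
(p₃, q₃, r₃) = (1.78125, -0.125, -1.15625) − 0.125·(0.375, 3.5, -0.375) = (1.734375, -0.5625, -1.109375)
q = -0.5625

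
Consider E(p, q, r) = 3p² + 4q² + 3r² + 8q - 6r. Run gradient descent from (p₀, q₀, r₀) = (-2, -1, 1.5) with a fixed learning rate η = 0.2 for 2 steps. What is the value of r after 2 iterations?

1.02

∇E = (6p, 8q + 8, 6r - 6)
(p₁, q₁, r₁) = (-2, -1, 1.5) − 0.2·(-12, 0, 3) = (0.4, -1, 0.9)
(p₂, q₂, r₂) = (0.4, -1, 0.9) − 0.2·(2.4, 0, -0.6) = (-0.08, -1, 1.02)
r = 1.02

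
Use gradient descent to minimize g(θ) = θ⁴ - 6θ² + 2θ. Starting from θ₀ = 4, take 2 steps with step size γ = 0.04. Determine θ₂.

g′(θ) = 4θ³ - 12θ + 2
θ₁ = 4 − 0.04·210 = -4.4
θ₂ = -4.4 − 0.04·(-285.936) = 7.03744

7.03744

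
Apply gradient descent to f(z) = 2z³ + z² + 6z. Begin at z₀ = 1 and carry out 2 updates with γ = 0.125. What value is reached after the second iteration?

-1.734375

f′(z) = 6z² + 2z + 6
z₁ = 1 − 0.125·14 = -0.75
z₂ = -0.75 − 0.125·7.875 = -1.734375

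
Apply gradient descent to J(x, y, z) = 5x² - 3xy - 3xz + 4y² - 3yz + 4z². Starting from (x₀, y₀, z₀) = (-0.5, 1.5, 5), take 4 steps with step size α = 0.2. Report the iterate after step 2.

(-4.76, 0.12, 5.16)

∇J = (10x - 3y - 3z, -3x + 8y - 3z, -3x - 3y + 8z)
(x₁, y₁, z₁) = (-0.5, 1.5, 5) − 0.2·(-24.5, -1.5, 37) = (4.4, 1.8, -2.4)
(x₂, y₂, z₂) = (4.4, 1.8, -2.4) − 0.2·(45.8, 8.4, -37.8) = (-4.76, 0.12, 5.16)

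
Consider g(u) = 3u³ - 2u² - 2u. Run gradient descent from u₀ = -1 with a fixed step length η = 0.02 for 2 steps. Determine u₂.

-1.545512

g′(u) = 9u² - 4u - 2
u₁ = -1 − 0.02·11 = -1.22
u₂ = -1.22 − 0.02·16.2756 = -1.545512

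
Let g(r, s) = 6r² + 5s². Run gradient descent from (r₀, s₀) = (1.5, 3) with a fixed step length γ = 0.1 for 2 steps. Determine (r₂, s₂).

(0.06, 0)

∇g = (12r, 10s)
(r₁, s₁) = (1.5, 3) − 0.1·(18, 30) = (-0.3, 0)
(r₂, s₂) = (-0.3, 0) − 0.1·(-3.6, 0) = (0.06, 0)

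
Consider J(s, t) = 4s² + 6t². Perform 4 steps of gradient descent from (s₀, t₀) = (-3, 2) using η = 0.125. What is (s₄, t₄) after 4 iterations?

(0, 0.125)

∇J = (8s, 12t)
(s₁, t₁) = (-3, 2) − 0.125·(-24, 24) = (0, -1)
(s₂, t₂) = (0, -1) − 0.125·(0, -12) = (0, 0.5)
(s₃, t₃) = (0, 0.5) − 0.125·(0, 6) = (0, -0.25)
(s₄, t₄) = (0, -0.25) − 0.125·(0, -3) = (0, 0.125)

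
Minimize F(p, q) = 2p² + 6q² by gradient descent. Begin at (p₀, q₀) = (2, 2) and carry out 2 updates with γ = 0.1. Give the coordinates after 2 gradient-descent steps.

(0.72, 0.08)

∇F = (4p, 12q)
(p₁, q₁) = (2, 2) − 0.1·(8, 24) = (1.2, -0.4)
(p₂, q₂) = (1.2, -0.4) − 0.1·(4.8, -4.8) = (0.72, 0.08)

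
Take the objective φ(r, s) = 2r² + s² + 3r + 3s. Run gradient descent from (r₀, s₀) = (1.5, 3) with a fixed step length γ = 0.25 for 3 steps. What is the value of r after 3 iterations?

∇φ = (4r + 3, 2s + 3)
(r₁, s₁) = (1.5, 3) − 0.25·(9, 9) = (-0.75, 0.75)
(r₂, s₂) = (-0.75, 0.75) − 0.25·(0, 4.5) = (-0.75, -0.375)
(r₃, s₃) = (-0.75, -0.375) − 0.25·(0, 2.25) = (-0.75, -0.9375)
r = -0.75

-0.75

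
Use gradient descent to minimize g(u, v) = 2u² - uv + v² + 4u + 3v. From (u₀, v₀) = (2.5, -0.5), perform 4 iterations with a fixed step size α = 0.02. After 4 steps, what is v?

-0.49440456

∇g = (4u - v + 4, -u + 2v + 3)
(u₁, v₁) = (2.5, -0.5) − 0.02·(14.5, -0.5) = (2.21, -0.49)
(u₂, v₂) = (2.21, -0.49) − 0.02·(13.33, -0.19) = (1.9434, -0.4862)
(u₃, v₃) = (1.9434, -0.4862) − 0.02·(12.2598, 0.0842) = (1.698204, -0.487884)
(u₄, v₄) = (1.698204, -0.487884) − 0.02·(11.2807, 0.326028) = (1.47259, -0.49440456)
v = -0.49440456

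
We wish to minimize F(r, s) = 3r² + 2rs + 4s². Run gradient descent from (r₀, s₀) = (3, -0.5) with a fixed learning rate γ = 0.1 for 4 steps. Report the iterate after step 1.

(1.3, -0.7)

∇F = (6r + 2s, 2r + 8s)
Step 1: at (3, -0.5), ∇F = (17, 2) → (3, -0.5) − 0.1·(17, 2) = (1.3, -0.7)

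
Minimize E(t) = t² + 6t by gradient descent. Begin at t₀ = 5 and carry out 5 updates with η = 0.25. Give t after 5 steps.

E′(t) = 2t + 6
Step 1: E′(5) = 16; t₁ = 5 − 0.25·16 = 1
Step 2: E′(1) = 8; t₂ = 1 − 0.25·8 = -1
Step 3: E′(-1) = 4; t₃ = -1 − 0.25·4 = -2
Step 4: E′(-2) = 2; t₄ = -2 − 0.25·2 = -2.5
Step 5: E′(-2.5) = 1; t₅ = -2.5 − 0.25·1 = -2.75

-2.75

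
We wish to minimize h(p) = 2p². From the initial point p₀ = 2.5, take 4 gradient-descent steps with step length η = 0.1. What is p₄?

h′(p) = 4p
Step 1: h′(2.5) = 10; p₁ = 2.5 − 0.1·10 = 1.5
Step 2: h′(1.5) = 6; p₂ = 1.5 − 0.1·6 = 0.9
Step 3: h′(0.9) = 3.6; p₃ = 0.9 − 0.1·3.6 = 0.54
Step 4: h′(0.54) = 2.16; p₄ = 0.54 − 0.1·2.16 = 0.324

0.324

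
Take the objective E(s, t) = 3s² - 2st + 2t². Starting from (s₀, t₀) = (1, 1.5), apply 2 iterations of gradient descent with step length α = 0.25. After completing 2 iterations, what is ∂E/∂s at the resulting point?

0.5

∇E = (6s - 2t, -2s + 4t)
Step 1: at (1, 1.5), ∇E = (3, 4) → (1, 1.5) − 0.25·(3, 4) = (0.25, 0.5)
Step 2: at (0.25, 0.5), ∇E = (0.5, 1.5) → (0.25, 0.5) − 0.25·(0.5, 1.5) = (0.125, 0.125)
∂E/∂s at (0.125, 0.125) = 0.5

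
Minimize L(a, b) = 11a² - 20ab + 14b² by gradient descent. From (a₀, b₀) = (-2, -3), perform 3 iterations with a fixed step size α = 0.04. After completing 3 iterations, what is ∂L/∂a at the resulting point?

∇L = (22a - 20b, -20a + 28b)
(a₁, b₁) = (-2, -3) − 0.04·(16, -44) = (-2.64, -1.24)
(a₂, b₂) = (-2.64, -1.24) − 0.04·(-33.28, 18.08) = (-1.3088, -1.9632)
(a₃, b₃) = (-1.3088, -1.9632) − 0.04·(10.4704, -28.7936) = (-1.727616, -0.811456)
∂L/∂a at (-1.727616, -0.811456) = -21.778432

-21.778432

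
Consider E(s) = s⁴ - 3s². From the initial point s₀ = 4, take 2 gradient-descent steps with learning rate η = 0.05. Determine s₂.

77.9152

E′(s) = 4s³ - 6s
Step 1: E′(4) = 232; s₁ = 4 − 0.05·232 = -7.6
Step 2: E′(-7.6) = -1710.304; s₂ = -7.6 − 0.05·(-1710.304) = 77.9152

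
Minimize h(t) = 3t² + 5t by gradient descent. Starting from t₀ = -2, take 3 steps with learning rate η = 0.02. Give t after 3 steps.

h′(t) = 6t + 5
t₁ = -2 − 0.02·(-7) = -1.86
t₂ = -1.86 − 0.02·(-6.16) = -1.7368
t₃ = -1.7368 − 0.02·(-5.4208) = -1.628384

-1.628384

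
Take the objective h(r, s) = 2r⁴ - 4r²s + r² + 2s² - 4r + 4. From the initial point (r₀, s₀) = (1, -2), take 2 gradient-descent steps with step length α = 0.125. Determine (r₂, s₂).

(5.421875, 1.28125)

∇h = (8r³ - 8rs + 2r - 4, -4r² + 4s)
Step 1: at (1, -2), ∇h = (22, -12) → (1, -2) − 0.125·(22, -12) = (-1.75, -0.5)
Step 2: at (-1.75, -0.5), ∇h = (-57.375, -14.25) → (-1.75, -0.5) − 0.125·(-57.375, -14.25) = (5.421875, 1.28125)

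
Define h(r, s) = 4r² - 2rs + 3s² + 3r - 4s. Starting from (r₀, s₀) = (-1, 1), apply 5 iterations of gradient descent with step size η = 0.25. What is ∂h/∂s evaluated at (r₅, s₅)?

∇h = (8r - 2s + 3, -2r + 6s - 4)
Step 1: at (-1, 1), ∇h = (-7, 4) → (-1, 1) − 0.25·(-7, 4) = (0.75, 0)
Step 2: at (0.75, 0), ∇h = (9, -5.5) → (0.75, 0) − 0.25·(9, -5.5) = (-1.5, 1.375)
Step 3: at (-1.5, 1.375), ∇h = (-11.75, 7.25) → (-1.5, 1.375) − 0.25·(-11.75, 7.25) = (1.4375, -0.4375)
Step 4: at (1.4375, -0.4375), ∇h = (15.375, -9.5) → (1.4375, -0.4375) − 0.25·(15.375, -9.5) = (-2.40625, 1.9375)
Step 5: at (-2.40625, 1.9375), ∇h = (-20.125, 12.4375) → (-2.40625, 1.9375) − 0.25·(-20.125, 12.4375) = (2.625, -1.171875)
∂h/∂s at (2.625, -1.171875) = -16.28125

-16.28125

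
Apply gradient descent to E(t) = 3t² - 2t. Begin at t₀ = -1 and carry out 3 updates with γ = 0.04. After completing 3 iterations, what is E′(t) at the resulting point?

E′(t) = 6t - 2
t₁ = -1 − 0.04·(-8) = -0.68
t₂ = -0.68 − 0.04·(-6.08) = -0.4368
t₃ = -0.4368 − 0.04·(-4.6208) = -0.251968
E′(t) at (-0.251968) = -3.511808

-3.511808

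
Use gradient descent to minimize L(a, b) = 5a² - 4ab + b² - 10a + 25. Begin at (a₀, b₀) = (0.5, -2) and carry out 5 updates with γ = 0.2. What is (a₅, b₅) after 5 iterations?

(-0.11536, 2.40256)

∇L = (10a - 4b - 10, -4a + 2b)
(a₁, b₁) = (0.5, -2) − 0.2·(3, -6) = (-0.1, -0.8)
(a₂, b₂) = (-0.1, -0.8) − 0.2·(-7.8, -1.2) = (1.46, -0.56)
(a₃, b₃) = (1.46, -0.56) − 0.2·(6.84, -6.96) = (0.092, 0.832)
(a₄, b₄) = (0.092, 0.832) − 0.2·(-12.408, 1.296) = (2.5736, 0.5728)
(a₅, b₅) = (2.5736, 0.5728) − 0.2·(13.4448, -9.1488) = (-0.11536, 2.40256)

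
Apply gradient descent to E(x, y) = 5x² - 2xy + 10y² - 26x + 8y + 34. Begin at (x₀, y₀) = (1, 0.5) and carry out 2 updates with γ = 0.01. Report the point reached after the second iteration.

∇E = (10x - 2y - 26, -2x + 20y + 8)
Step 1: at (1, 0.5), ∇E = (-17, 16) → (1, 0.5) − 0.01·(-17, 16) = (1.17, 0.34)
Step 2: at (1.17, 0.34), ∇E = (-14.98, 12.46) → (1.17, 0.34) − 0.01·(-14.98, 12.46) = (1.3198, 0.2154)

(1.3198, 0.2154)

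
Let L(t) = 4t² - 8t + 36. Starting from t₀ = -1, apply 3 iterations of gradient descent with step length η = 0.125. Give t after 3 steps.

1

L′(t) = 8t - 8
t₁ = -1 − 0.125·(-16) = 1
t₂ = 1 − 0.125·0 = 1
t₃ = 1 − 0.125·0 = 1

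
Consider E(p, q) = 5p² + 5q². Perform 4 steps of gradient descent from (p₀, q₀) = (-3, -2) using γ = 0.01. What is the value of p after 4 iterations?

∇E = (10p, 10q)
Step 1: at (-3, -2), ∇E = (-30, -20) → (-3, -2) − 0.01·(-30, -20) = (-2.7, -1.8)
Step 2: at (-2.7, -1.8), ∇E = (-27, -18) → (-2.7, -1.8) − 0.01·(-27, -18) = (-2.43, -1.62)
Step 3: at (-2.43, -1.62), ∇E = (-24.3, -16.2) → (-2.43, -1.62) − 0.01·(-24.3, -16.2) = (-2.187, -1.458)
Step 4: at (-2.187, -1.458), ∇E = (-21.87, -14.58) → (-2.187, -1.458) − 0.01·(-21.87, -14.58) = (-1.9683, -1.3122)
p = -1.9683

-1.9683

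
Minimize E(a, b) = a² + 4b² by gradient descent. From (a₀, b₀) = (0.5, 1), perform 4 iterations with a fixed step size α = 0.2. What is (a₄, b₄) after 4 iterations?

∇E = (2a, 8b)
Step 1: at (0.5, 1), ∇E = (1, 8) → (0.5, 1) − 0.2·(1, 8) = (0.3, -0.6)
Step 2: at (0.3, -0.6), ∇E = (0.6, -4.8) → (0.3, -0.6) − 0.2·(0.6, -4.8) = (0.18, 0.36)
Step 3: at (0.18, 0.36), ∇E = (0.36, 2.88) → (0.18, 0.36) − 0.2·(0.36, 2.88) = (0.108, -0.216)
Step 4: at (0.108, -0.216), ∇E = (0.216, -1.728) → (0.108, -0.216) − 0.2·(0.216, -1.728) = (0.0648, 0.1296)

(0.0648, 0.1296)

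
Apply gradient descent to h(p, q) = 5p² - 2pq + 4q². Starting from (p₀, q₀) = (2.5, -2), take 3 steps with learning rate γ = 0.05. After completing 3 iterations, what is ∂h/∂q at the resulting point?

∇h = (10p - 2q, -2p + 8q)
Step 1: at (2.5, -2), ∇h = (29, -21) → (2.5, -2) − 0.05·(29, -21) = (1.05, -0.95)
Step 2: at (1.05, -0.95), ∇h = (12.4, -9.7) → (1.05, -0.95) − 0.05·(12.4, -9.7) = (0.43, -0.465)
Step 3: at (0.43, -0.465), ∇h = (5.23, -4.58) → (0.43, -0.465) − 0.05·(5.23, -4.58) = (0.1685, -0.236)
∂h/∂q at (0.1685, -0.236) = -2.225

-2.225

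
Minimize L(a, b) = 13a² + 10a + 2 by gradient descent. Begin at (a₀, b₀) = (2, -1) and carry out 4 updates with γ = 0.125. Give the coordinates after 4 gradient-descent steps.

∇L = (26a + 10, 0)
Step 1: at (2, -1), ∇L = (62, 0) → (2, -1) − 0.125·(62, 0) = (-5.75, -1)
Step 2: at (-5.75, -1), ∇L = (-139.5, 0) → (-5.75, -1) − 0.125·(-139.5, 0) = (11.6875, -1)
Step 3: at (11.6875, -1), ∇L = (313.875, 0) → (11.6875, -1) − 0.125·(313.875, 0) = (-27.546875, -1)
Step 4: at (-27.546875, -1), ∇L = (-706.21875, 0) → (-27.546875, -1) − 0.125·(-706.21875, 0) = (60.73046875, -1)

(60.73046875, -1)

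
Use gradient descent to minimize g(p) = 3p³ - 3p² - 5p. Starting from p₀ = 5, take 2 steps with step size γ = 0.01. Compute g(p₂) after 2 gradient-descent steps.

14.593589182293

g′(p) = 9p² - 6p - 5
Step 1: g′(5) = 190; p₁ = 5 − 0.01·190 = 3.1
Step 2: g′(3.1) = 62.89; p₂ = 3.1 − 0.01·62.89 = 2.4711
g(2.4711) = 14.593589182293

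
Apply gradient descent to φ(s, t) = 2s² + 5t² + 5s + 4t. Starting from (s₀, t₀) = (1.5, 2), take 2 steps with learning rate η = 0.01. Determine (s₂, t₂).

(1.2844, 1.544)

∇φ = (4s + 5, 10t + 4)
Step 1: at (1.5, 2), ∇φ = (11, 24) → (1.5, 2) − 0.01·(11, 24) = (1.39, 1.76)
Step 2: at (1.39, 1.76), ∇φ = (10.56, 21.6) → (1.39, 1.76) − 0.01·(10.56, 21.6) = (1.2844, 1.544)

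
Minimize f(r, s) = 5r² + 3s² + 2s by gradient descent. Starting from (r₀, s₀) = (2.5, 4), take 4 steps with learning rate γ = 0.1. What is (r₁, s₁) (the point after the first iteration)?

∇f = (10r, 6s + 2)
(r₁, s₁) = (2.5, 4) − 0.1·(25, 26) = (0, 1.4)

(0, 1.4)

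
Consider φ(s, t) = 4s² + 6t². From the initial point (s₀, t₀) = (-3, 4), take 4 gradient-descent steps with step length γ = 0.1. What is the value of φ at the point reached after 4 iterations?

∇φ = (8s, 12t)
Step 1: at (-3, 4), ∇φ = (-24, 48) → (-3, 4) − 0.1·(-24, 48) = (-0.6, -0.8)
Step 2: at (-0.6, -0.8), ∇φ = (-4.8, -9.6) → (-0.6, -0.8) − 0.1·(-4.8, -9.6) = (-0.12, 0.16)
Step 3: at (-0.12, 0.16), ∇φ = (-0.96, 1.92) → (-0.12, 0.16) − 0.1·(-0.96, 1.92) = (-0.024, -0.032)
Step 4: at (-0.024, -0.032), ∇φ = (-0.192, -0.384) → (-0.024, -0.032) − 0.1·(-0.192, -0.384) = (-0.0048, 0.0064)
φ(-0.0048, 0.0064) = 0.00033792

0.00033792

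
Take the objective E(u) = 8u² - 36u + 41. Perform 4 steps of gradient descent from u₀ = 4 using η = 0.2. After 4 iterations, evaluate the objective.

E′(u) = 16u - 36
u₁ = 4 − 0.2·28 = -1.6
u₂ = -1.6 − 0.2·(-61.6) = 10.72
u₃ = 10.72 − 0.2·135.52 = -16.384
u₄ = -16.384 − 0.2·(-298.144) = 43.2448
E(43.2448) = 13445.08901632

13445.08901632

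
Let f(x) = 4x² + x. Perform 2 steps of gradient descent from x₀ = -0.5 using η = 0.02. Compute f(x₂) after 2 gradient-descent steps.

f′(x) = 8x + 1
Step 1: f′(-0.5) = -3; x₁ = -0.5 − 0.02·(-3) = -0.44
Step 2: f′(-0.44) = -2.52; x₂ = -0.44 − 0.02·(-2.52) = -0.3896
f(-0.3896) = 0.21755264

0.21755264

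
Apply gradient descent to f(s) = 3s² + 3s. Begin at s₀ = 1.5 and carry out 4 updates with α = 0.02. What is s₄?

f′(s) = 6s + 3
Step 1: f′(1.5) = 12; s₁ = 1.5 − 0.02·12 = 1.26
Step 2: f′(1.26) = 10.56; s₂ = 1.26 − 0.02·10.56 = 1.0488
Step 3: f′(1.0488) = 9.2928; s₃ = 1.0488 − 0.02·9.2928 = 0.862944
Step 4: f′(0.862944) = 8.177664; s₄ = 0.862944 − 0.02·8.177664 = 0.69939072

0.69939072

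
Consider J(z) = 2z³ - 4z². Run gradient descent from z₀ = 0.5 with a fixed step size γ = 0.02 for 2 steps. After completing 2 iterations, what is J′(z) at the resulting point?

-2.64134266

J′(z) = 6z² - 8z
z₁ = 0.5 − 0.02·(-2.5) = 0.55
z₂ = 0.55 − 0.02·(-2.585) = 0.6017
J′(z) at (0.6017) = -2.64134266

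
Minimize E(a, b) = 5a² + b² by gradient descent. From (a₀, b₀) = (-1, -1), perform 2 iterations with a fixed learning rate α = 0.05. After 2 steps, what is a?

∇E = (10a, 2b)
Step 1: at (-1, -1), ∇E = (-10, -2) → (-1, -1) − 0.05·(-10, -2) = (-0.5, -0.9)
Step 2: at (-0.5, -0.9), ∇E = (-5, -1.8) → (-0.5, -0.9) − 0.05·(-5, -1.8) = (-0.25, -0.81)
a = -0.25

-0.25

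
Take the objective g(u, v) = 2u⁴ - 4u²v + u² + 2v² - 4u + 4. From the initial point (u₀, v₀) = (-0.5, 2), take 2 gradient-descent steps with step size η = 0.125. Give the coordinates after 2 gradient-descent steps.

(-0.484375, 0.84375)

∇g = (8u³ - 8uv + 2u - 4, -4u² + 4v)
(u₁, v₁) = (-0.5, 2) − 0.125·(2, 7) = (-0.75, 1.125)
(u₂, v₂) = (-0.75, 1.125) − 0.125·(-2.125, 2.25) = (-0.484375, 0.84375)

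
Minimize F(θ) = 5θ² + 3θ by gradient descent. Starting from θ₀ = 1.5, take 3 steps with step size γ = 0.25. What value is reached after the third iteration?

F′(θ) = 10θ + 3
θ₁ = 1.5 − 0.25·18 = -3
θ₂ = -3 − 0.25·(-27) = 3.75
θ₃ = 3.75 − 0.25·40.5 = -6.375

-6.375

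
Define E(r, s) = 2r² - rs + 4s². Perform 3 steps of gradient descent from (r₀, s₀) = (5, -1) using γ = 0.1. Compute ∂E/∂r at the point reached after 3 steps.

4.141

∇E = (4r - s, -r + 8s)
Step 1: at (5, -1), ∇E = (21, -13) → (5, -1) − 0.1·(21, -13) = (2.9, 0.3)
Step 2: at (2.9, 0.3), ∇E = (11.3, -0.5) → (2.9, 0.3) − 0.1·(11.3, -0.5) = (1.77, 0.35)
Step 3: at (1.77, 0.35), ∇E = (6.73, 1.03) → (1.77, 0.35) − 0.1·(6.73, 1.03) = (1.097, 0.247)
∂E/∂r at (1.097, 0.247) = 4.141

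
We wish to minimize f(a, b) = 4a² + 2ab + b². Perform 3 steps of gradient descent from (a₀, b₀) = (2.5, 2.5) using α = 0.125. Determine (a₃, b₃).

(-0.2734375, 0.8984375)

∇f = (8a + 2b, 2a + 2b)
Step 1: at (2.5, 2.5), ∇f = (25, 10) → (2.5, 2.5) − 0.125·(25, 10) = (-0.625, 1.25)
Step 2: at (-0.625, 1.25), ∇f = (-2.5, 1.25) → (-0.625, 1.25) − 0.125·(-2.5, 1.25) = (-0.3125, 1.09375)
Step 3: at (-0.3125, 1.09375), ∇f = (-0.3125, 1.5625) → (-0.3125, 1.09375) − 0.125·(-0.3125, 1.5625) = (-0.2734375, 0.8984375)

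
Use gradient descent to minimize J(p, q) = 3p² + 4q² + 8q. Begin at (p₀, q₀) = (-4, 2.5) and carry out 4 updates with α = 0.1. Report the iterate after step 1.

∇J = (6p, 8q + 8)
(p₁, q₁) = (-4, 2.5) − 0.1·(-24, 28) = (-1.6, -0.3)

(-1.6, -0.3)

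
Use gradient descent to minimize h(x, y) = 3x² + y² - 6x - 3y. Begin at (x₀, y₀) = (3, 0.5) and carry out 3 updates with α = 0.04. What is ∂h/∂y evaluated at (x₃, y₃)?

∇h = (6x - 6, 2y - 3)
Step 1: at (3, 0.5), ∇h = (12, -2) → (3, 0.5) − 0.04·(12, -2) = (2.52, 0.58)
Step 2: at (2.52, 0.58), ∇h = (9.12, -1.84) → (2.52, 0.58) − 0.04·(9.12, -1.84) = (2.1552, 0.6536)
Step 3: at (2.1552, 0.6536), ∇h = (6.9312, -1.6928) → (2.1552, 0.6536) − 0.04·(6.9312, -1.6928) = (1.877952, 0.721312)
∂h/∂y at (1.877952, 0.721312) = -1.557376

-1.557376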